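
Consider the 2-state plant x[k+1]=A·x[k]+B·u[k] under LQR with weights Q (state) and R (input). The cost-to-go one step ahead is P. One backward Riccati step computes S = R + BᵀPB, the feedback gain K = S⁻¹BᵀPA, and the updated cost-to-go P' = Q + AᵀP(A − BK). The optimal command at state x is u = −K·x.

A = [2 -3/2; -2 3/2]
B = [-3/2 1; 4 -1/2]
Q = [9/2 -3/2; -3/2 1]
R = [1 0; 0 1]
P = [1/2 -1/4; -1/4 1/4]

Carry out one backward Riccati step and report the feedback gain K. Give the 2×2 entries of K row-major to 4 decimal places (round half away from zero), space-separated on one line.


-0.6089 0.4567 0.2846 -0.2134

BᵀP = [-1.7500 1.3750; 0.6250 -0.3750]
S = R + BᵀPB = [1 0; 0 1] + [8.1250 -2.4375; -2.4375 0.8125] = [9.1250 -2.4375; -2.4375 1.8125]
BᵀPA = [-6.2500 4.6875; 2.0000 -1.5000]
K = S⁻¹·BᵀPA = [-0.6089 0.4567; 0.2846 -0.2134]
A−BK = [0.8021 -0.6015; 0.5780 -0.4335]
AᵀP(A−BK) = [0.6251 -0.4689; -0.4689 0.3516]
P' = Q + AᵀP(A−BK) = [5.1251 -1.9689; -1.9689 1.3516]
tr(P') = 6.4768


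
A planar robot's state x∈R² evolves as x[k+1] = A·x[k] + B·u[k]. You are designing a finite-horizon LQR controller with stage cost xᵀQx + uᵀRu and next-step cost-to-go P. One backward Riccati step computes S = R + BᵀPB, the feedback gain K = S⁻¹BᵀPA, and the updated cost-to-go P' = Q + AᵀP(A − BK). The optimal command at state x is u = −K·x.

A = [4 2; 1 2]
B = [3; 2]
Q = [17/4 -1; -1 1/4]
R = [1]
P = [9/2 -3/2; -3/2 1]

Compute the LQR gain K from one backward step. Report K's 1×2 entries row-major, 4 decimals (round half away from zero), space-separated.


1.4364 0.5818

BᵀP = [10.5000 -2.5000]
S = R + BᵀPB = [1] + [26.5000] = [27.5000]
BᵀPA = [39.5000 16.0000]
K = S⁻¹·BᵀPA = [1.4364 0.5818]
A−BK = [-0.3091 0.2545; -1.8727 0.8364]
AᵀP(A−BK) = [4.2636 0.0182; 0.0182 0.6909]
P' = Q + AᵀP(A−BK) = [8.5136 -0.9818; -0.9818 0.9409]
tr(P') = 9.4545


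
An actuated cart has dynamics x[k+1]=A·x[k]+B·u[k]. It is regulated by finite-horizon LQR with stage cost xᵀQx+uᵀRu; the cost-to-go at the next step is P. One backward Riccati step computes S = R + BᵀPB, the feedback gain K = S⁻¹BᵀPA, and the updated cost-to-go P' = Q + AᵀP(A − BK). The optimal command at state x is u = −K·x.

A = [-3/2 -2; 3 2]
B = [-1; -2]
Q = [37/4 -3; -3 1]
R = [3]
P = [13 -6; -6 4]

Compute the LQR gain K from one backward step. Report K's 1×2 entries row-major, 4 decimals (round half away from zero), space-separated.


BᵀP = [-1.0000 -2.0000]
S = R + BᵀPB = [3] + [5.0000] = [8.0000]
BᵀPA = [-4.5000 -2.0000]
K = S⁻¹·BᵀPA = [-0.5625 -0.2500]
A−BK = [-2.0625 -2.2500; 1.8750 1.5000]
AᵀP(A−BK) = [116.7188 115.8750; 115.8750 115.5000]
P' = Q + AᵀP(A−BK) = [125.9688 112.8750; 112.8750 116.5000]
tr(P') = 242.4688

-0.5625 -0.2500


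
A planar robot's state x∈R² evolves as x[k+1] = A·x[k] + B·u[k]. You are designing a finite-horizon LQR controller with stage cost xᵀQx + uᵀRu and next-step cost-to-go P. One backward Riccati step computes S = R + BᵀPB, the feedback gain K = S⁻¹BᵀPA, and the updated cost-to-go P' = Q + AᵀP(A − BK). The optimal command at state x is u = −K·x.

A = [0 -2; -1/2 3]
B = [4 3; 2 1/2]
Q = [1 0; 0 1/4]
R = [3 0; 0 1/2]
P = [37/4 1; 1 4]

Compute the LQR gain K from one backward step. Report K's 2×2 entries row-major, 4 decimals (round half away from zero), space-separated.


-0.2357 1.5270 0.3019 -2.6134

BᵀP = [39.0000 12.0000; 28.2500 5.0000]
S = R + BᵀPB = [3 0; 0 1/2] + [180.0000 123.0000; 123.0000 87.2500] = [183.0000 123.0000; 123.0000 87.7500]
BᵀPA = [-6.0000 -42.0000; -2.5000 -41.5000]
K = S⁻¹·BᵀPA = [-0.2357 1.5270; 0.3019 -2.6134]
A−BK = [0.0371 -0.2680; -0.1796 1.2526]
AᵀP(A−BK) = [0.3406 -2.3713; -2.3713 16.6796]
P' = Q + AᵀP(A−BK) = [1.3406 -2.3713; -2.3713 16.9296]
tr(P') = 18.2702


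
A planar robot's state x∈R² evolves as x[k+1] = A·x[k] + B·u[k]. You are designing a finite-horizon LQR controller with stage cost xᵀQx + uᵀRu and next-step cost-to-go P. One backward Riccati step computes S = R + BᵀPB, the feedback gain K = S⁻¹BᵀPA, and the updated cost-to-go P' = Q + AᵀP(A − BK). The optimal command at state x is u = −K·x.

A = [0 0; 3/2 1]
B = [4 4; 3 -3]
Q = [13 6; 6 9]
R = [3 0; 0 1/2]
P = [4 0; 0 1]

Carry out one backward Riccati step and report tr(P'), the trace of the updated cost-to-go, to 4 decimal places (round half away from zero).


BᵀP = [16.0000 3.0000; 16.0000 -3.0000]
S = R + BᵀPB = [3 0; 0 1/2] + [73.0000 55.0000; 55.0000 73.0000] = [76.0000 55.0000; 55.0000 73.5000]
BᵀPA = [4.5000 3.0000; -4.5000 -3.0000]
K = S⁻¹·BᵀPA = [0.2258 0.1505; -0.2302 -0.1535]
A−BK = [0.0176 0.0117; 0.1321 0.0881]
AᵀP(A−BK) = [0.1981 0.1321; 0.1321 0.0881]
P' = Q + AᵀP(A−BK) = [13.1981 6.1321; 6.1321 9.0881]
tr(P') = 22.2862

22.2862


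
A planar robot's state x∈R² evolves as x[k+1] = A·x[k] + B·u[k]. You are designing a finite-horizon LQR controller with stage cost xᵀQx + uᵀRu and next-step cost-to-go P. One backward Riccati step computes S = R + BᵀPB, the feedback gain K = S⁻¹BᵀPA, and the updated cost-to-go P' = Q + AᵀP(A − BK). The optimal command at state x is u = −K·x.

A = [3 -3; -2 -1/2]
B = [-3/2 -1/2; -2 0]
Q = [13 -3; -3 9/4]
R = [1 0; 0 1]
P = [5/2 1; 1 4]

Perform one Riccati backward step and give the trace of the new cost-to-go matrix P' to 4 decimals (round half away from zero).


42.4297

BᵀP = [-5.7500 -9.5000; -1.2500 -0.5000]
S = R + BᵀPB = [1 0; 0 1] + [27.6250 2.8750; 2.8750 0.6250] = [28.6250 2.8750; 2.8750 1.6250]
BᵀPA = [1.7500 22.0000; -2.7500 4.0000]
K = S⁻¹·BᵀPA = [0.2810 0.6340; -2.1895 1.3399]
A−BK = [2.3268 -1.3791; -1.4379 0.7680]
AᵀP(A−BK) = [19.9869 -11.4248; -11.4248 7.1928]
P' = Q + AᵀP(A−BK) = [32.9869 -14.4248; -14.4248 9.4428]
tr(P') = 42.4297


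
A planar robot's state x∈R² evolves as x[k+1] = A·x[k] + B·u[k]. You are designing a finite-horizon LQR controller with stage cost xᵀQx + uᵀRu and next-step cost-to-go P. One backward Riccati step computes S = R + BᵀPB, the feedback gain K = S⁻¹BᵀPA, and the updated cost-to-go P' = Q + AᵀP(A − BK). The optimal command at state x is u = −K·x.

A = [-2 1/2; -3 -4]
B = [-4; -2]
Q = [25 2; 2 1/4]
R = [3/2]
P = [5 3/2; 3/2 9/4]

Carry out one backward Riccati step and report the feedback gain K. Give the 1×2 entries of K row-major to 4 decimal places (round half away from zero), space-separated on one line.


0.6769 0.2664

BᵀP = [-23.0000 -10.5000]
S = R + BᵀPB = [3/2] + [113.0000] = [114.5000]
BᵀPA = [77.5000 30.5000]
K = S⁻¹·BᵀPA = [0.6769 0.2664]
A−BK = [0.7074 1.5655; -1.6463 -3.4672]
AᵀP(A−BK) = [5.7937 11.1059; 11.1059 23.1255]
P' = Q + AᵀP(A−BK) = [30.7937 13.1059; 13.1059 23.3755]
tr(P') = 54.1692


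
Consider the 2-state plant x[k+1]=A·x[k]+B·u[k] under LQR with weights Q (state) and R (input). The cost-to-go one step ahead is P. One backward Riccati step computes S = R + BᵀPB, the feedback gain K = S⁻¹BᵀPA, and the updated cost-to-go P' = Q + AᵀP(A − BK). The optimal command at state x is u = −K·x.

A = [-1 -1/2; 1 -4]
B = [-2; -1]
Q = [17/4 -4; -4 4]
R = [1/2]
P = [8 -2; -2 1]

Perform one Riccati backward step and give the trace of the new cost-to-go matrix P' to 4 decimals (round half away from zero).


18.9363

BᵀP = [-14.0000 3.0000]
S = R + BᵀPB = [1/2] + [25.0000] = [25.5000]
BᵀPA = [17.0000 -5.0000]
K = S⁻¹·BᵀPA = [0.6667 -0.1961]
A−BK = [0.3333 -0.8922; 1.6667 -4.1961]
AᵀP(A−BK) = [1.6667 -3.6667; -3.6667 9.0196]
P' = Q + AᵀP(A−BK) = [5.9167 -7.6667; -7.6667 13.0196]
tr(P') = 18.9363


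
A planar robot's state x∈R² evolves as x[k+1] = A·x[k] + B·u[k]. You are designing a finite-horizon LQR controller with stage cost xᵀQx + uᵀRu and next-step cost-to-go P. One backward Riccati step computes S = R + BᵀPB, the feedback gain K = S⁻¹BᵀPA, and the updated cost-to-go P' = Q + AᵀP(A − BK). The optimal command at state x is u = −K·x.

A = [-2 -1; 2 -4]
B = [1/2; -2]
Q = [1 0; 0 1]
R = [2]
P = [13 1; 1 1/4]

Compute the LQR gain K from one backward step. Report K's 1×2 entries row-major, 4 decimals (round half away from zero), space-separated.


-2.1176 -1.0588

BᵀP = [4.5000 0.0000]
S = R + BᵀPB = [2] + [2.2500] = [4.2500]
BᵀPA = [-9.0000 -4.5000]
K = S⁻¹·BᵀPA = [-2.1176 -1.0588]
A−BK = [-0.9412 -0.4706; -2.2353 -6.1176]
AᵀP(A−BK) = [25.9412 20.4706; 20.4706 20.2353]
P' = Q + AᵀP(A−BK) = [26.9412 20.4706; 20.4706 21.2353]
tr(P') = 48.1765


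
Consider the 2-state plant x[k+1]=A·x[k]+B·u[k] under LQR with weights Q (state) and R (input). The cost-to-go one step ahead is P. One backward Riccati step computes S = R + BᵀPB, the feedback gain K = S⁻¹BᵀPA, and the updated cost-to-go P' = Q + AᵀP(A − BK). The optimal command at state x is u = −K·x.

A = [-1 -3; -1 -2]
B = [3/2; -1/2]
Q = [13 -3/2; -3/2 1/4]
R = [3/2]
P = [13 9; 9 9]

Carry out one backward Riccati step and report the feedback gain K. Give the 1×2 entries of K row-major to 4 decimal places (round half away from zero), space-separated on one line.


BᵀP = [15.0000 9.0000]
S = R + BᵀPB = [3/2] + [18.0000] = [19.5000]
BᵀPA = [-24.0000 -63.0000]
K = S⁻¹·BᵀPA = [-1.2308 -3.2308]
A−BK = [0.8462 1.8462; -1.6154 -3.6154]
AᵀP(A−BK) = [10.4615 24.4615; 24.4615 57.4615]
P' = Q + AᵀP(A−BK) = [23.4615 22.9615; 22.9615 57.7115]
tr(P') = 81.1731

-1.2308 -3.2308


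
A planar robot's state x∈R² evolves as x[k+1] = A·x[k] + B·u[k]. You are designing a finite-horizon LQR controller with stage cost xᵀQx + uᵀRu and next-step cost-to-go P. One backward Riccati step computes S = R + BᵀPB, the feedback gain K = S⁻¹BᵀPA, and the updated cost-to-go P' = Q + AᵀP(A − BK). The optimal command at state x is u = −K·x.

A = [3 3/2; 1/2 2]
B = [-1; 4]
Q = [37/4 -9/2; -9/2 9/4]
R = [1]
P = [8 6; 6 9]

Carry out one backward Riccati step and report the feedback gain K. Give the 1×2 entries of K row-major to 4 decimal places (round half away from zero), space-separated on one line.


BᵀP = [16.0000 30.0000]
S = R + BᵀPB = [1] + [104.0000] = [105.0000]
BᵀPA = [63.0000 84.0000]
K = S⁻¹·BᵀPA = [0.6000 0.8000]
A−BK = [3.6000 2.3000; -1.9000 -1.2000]
AᵀP(A−BK) = [54.4500 35.1000; 35.1000 22.8000]
P' = Q + AᵀP(A−BK) = [63.7000 30.6000; 30.6000 25.0500]
tr(P') = 88.7500

0.6000 0.8000


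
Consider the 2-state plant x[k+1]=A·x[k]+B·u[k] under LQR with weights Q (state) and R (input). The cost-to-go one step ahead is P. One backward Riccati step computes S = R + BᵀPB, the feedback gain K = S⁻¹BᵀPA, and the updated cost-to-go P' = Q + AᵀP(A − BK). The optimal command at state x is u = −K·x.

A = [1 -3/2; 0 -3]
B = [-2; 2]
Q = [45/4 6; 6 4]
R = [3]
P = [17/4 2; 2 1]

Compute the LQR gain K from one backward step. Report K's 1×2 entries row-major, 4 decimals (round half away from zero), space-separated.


-0.5625 1.5938

BᵀP = [-4.5000 -2.0000]
S = R + BᵀPB = [3] + [5.0000] = [8.0000]
BᵀPA = [-4.5000 12.7500]
K = S⁻¹·BᵀPA = [-0.5625 1.5938]
A−BK = [-0.1250 1.6875; 1.1250 -6.1875]
AᵀP(A−BK) = [1.7188 -5.2031; -5.2031 16.2422]
P' = Q + AᵀP(A−BK) = [12.9688 0.7969; 0.7969 20.2422]
tr(P') = 33.2109


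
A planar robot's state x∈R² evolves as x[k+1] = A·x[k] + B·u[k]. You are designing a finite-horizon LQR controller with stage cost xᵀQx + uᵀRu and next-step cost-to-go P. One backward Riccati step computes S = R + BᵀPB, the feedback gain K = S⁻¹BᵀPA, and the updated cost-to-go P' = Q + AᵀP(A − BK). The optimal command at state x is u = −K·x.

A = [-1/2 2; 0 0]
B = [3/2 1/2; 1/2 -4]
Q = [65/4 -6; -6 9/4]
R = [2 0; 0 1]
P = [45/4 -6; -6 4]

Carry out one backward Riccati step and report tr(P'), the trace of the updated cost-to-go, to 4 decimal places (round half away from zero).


BᵀP = [13.8750 -7.0000; 29.6250 -19.0000]
S = R + BᵀPB = [2 0; 0 1] + [17.3125 34.9375; 34.9375 90.8125] = [19.3125 34.9375; 34.9375 91.8125]
BᵀPA = [-6.9375 27.7500; -14.8125 59.2500]
K = S⁻¹·BᵀPA = [-0.2162 0.8647; -0.0791 0.3163]
A−BK = [-0.1362 0.5448; -0.2082 0.8328]
AᵀP(A−BK) = [0.1415 -0.5661; -0.5661 2.2643]
P' = Q + AᵀP(A−BK) = [16.3915 -6.5661; -6.5661 4.5143]
tr(P') = 20.9058

20.9058


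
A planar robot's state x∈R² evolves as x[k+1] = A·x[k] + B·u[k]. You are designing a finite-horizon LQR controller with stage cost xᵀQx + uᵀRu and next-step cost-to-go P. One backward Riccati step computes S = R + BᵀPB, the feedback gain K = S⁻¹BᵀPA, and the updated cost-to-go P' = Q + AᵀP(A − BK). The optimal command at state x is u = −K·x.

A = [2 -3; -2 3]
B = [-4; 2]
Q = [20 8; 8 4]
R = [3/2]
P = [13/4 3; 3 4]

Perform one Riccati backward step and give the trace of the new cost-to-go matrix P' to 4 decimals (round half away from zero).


34.8081

BᵀP = [-7.0000 -4.0000]
S = R + BᵀPB = [3/2] + [20.0000] = [21.5000]
BᵀPA = [-6.0000 9.0000]
K = S⁻¹·BᵀPA = [-0.2791 0.4186]
A−BK = [0.8837 -1.3256; -1.4419 2.1628]
AᵀP(A−BK) = [3.3256 -4.9884; -4.9884 7.4826]
P' = Q + AᵀP(A−BK) = [23.3256 3.0116; 3.0116 11.4826]
tr(P') = 34.8081


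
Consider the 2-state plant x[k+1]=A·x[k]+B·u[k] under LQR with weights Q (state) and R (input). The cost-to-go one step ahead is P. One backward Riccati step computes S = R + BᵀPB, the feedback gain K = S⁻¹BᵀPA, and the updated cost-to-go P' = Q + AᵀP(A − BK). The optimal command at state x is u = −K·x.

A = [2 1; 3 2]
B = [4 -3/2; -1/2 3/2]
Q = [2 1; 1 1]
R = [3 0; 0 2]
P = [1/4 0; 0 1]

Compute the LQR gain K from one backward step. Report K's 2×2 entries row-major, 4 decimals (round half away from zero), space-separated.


BᵀP = [1.0000 -0.5000; -0.3750 1.5000]
S = R + BᵀPB = [3 0; 0 2] + [4.2500 -2.2500; -2.2500 2.8125] = [7.2500 -2.2500; -2.2500 4.8125]
BᵀPA = [0.5000 0.0000; 3.7500 2.6250]
K = S⁻¹·BᵀPA = [0.3635 0.1980; 0.9492 0.6380]
A−BK = [1.9696 1.1650; 1.7580 1.1420]
AᵀP(A−BK) = [6.2588 4.0084; 4.0084 2.5752]
P' = Q + AᵀP(A−BK) = [8.2588 5.0084; 5.0084 3.5752]
tr(P') = 11.8339

0.3635 0.1980 0.9492 0.6380


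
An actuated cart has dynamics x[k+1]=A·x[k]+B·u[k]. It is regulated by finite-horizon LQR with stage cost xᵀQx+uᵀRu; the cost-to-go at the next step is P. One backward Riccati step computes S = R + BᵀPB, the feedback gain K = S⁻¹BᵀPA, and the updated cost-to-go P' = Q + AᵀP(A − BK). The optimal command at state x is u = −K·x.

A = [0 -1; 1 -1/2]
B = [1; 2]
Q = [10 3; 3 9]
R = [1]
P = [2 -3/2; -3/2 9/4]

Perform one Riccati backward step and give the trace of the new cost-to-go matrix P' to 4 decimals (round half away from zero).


20.7708

BᵀP = [-1.0000 3.0000]
S = R + BᵀPB = [1] + [5.0000] = [6.0000]
BᵀPA = [3.0000 -0.5000]
K = S⁻¹·BᵀPA = [0.5000 -0.0833]
A−BK = [-0.5000 -0.9167; 0.0000 -0.3333]
AᵀP(A−BK) = [0.7500 0.6250; 0.6250 1.0208]
P' = Q + AᵀP(A−BK) = [10.7500 3.6250; 3.6250 10.0208]
tr(P') = 20.7708


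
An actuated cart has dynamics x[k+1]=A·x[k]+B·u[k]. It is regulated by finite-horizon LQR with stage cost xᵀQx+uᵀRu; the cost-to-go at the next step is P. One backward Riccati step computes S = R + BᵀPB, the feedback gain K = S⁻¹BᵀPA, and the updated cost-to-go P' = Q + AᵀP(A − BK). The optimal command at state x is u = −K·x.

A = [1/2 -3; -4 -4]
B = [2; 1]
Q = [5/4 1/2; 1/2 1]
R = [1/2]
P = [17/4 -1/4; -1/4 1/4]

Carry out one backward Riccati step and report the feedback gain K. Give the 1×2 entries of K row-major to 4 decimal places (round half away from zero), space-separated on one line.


BᵀP = [8.2500 -0.2500]
S = R + BᵀPB = [1/2] + [16.2500] = [16.7500]
BᵀPA = [5.1250 -23.7500]
K = S⁻¹·BᵀPA = [0.3060 -1.4179]
A−BK = [-0.1119 -0.1642; -4.3060 -2.5821]
AᵀP(A−BK) = [4.4944 2.3918; 2.3918 2.5746]
P' = Q + AᵀP(A−BK) = [5.7444 2.8918; 2.8918 3.5746]
tr(P') = 9.3190

0.3060 -1.4179


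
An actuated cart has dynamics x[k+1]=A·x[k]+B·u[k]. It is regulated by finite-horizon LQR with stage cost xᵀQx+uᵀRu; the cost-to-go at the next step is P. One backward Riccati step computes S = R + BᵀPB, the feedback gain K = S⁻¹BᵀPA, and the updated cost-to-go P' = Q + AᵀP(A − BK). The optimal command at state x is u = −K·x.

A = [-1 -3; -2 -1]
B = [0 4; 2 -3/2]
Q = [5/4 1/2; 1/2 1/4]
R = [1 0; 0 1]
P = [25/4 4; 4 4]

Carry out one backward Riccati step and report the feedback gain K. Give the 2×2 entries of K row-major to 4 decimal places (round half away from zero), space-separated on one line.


BᵀP = [8.0000 8.0000; 19.0000 10.0000]
S = R + BᵀPB = [1 0; 0 1] + [16.0000 20.0000; 20.0000 61.0000] = [17.0000 20.0000; 20.0000 62.0000]
BᵀPA = [-24.0000 -32.0000; -39.0000 -67.0000]
K = S⁻¹·BᵀPA = [-1.0826 -0.9847; -0.2798 -0.7630]
A−BK = [0.1193 0.0520; -0.2546 -0.1751]
AᵀP(A−BK) = [1.3555 1.3601; 1.3601 1.6185]
P' = Q + AᵀP(A−BK) = [2.6055 1.8601; 1.8601 1.8685]
tr(P') = 4.4740

-1.0826 -0.9847 -0.2798 -0.7630


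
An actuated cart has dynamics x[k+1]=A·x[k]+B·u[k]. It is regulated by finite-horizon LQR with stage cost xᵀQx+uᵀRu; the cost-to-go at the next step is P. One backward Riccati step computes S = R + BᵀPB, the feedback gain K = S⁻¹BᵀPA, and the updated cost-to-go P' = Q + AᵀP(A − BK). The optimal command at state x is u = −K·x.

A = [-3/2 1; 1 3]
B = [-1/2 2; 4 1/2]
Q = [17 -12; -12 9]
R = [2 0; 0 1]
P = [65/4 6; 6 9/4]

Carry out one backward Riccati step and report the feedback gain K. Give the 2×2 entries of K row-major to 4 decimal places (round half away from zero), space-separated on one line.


-0.0239 0.2809 -0.5002 0.8288

BᵀP = [15.8750 6.0000; 35.5000 13.1250]
S = R + BᵀPB = [2 0; 0 1] + [16.0625 34.7500; 34.7500 77.5625] = [18.0625 34.7500; 34.7500 78.5625]
BᵀPA = [-17.8125 33.8750; -40.1250 74.8750]
K = S⁻¹·BᵀPA = [-0.0239 0.2809; -0.5002 0.8288]
A−BK = [-0.5116 -0.5172; 1.3456 1.4621]
AᵀP(A−BK) = [0.3175 -0.3653; -0.3653 0.9271]
P' = Q + AᵀP(A−BK) = [17.3175 -12.3653; -12.3653 9.9271]
tr(P') = 27.2446


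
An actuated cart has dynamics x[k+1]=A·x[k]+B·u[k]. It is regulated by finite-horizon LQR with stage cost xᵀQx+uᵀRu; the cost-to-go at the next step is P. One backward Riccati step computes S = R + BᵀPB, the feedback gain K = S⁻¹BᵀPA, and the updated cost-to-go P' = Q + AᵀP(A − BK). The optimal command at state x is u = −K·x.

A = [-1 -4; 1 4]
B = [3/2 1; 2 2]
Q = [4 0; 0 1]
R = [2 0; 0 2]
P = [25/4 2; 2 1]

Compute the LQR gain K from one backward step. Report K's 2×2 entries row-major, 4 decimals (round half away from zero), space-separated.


-0.2284 -0.9137 -0.0450 -0.1798

BᵀP = [13.3750 5.0000; 10.2500 4.0000]
S = R + BᵀPB = [2 0; 0 2] + [30.0625 23.3750; 23.3750 18.2500] = [32.0625 23.3750; 23.3750 20.2500]
BᵀPA = [-8.3750 -33.5000; -6.2500 -25.0000]
K = S⁻¹·BᵀPA = [-0.2284 -0.9137; -0.0450 -0.1798]
A−BK = [-0.6124 -2.4496; 1.5468 6.1871]
AᵀP(A−BK) = [1.0559 4.2236; 4.2236 16.8943]
P' = Q + AᵀP(A−BK) = [5.0559 4.2236; 4.2236 17.8943]
tr(P') = 22.9502


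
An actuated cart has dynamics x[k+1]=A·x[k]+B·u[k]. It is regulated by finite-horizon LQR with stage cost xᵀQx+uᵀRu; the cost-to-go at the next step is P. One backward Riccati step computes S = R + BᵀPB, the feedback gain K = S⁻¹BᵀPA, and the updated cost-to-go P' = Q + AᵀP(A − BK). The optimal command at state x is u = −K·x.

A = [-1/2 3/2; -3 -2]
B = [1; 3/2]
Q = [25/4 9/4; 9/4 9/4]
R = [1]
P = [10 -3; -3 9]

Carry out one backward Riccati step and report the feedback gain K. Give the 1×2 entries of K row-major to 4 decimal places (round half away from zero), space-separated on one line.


BᵀP = [5.5000 10.5000]
S = R + BᵀPB = [1] + [21.2500] = [22.2500]
BᵀPA = [-34.2500 -12.7500]
K = S⁻¹·BᵀPA = [-1.5393 -0.5730]
A−BK = [1.0393 2.0730; -0.6910 -1.1404]
AᵀP(A−BK) = [21.7781 37.3736; 37.3736 69.1938]
P' = Q + AᵀP(A−BK) = [28.0281 39.6236; 39.6236 71.4438]
tr(P') = 99.4719

-1.5393 -0.5730


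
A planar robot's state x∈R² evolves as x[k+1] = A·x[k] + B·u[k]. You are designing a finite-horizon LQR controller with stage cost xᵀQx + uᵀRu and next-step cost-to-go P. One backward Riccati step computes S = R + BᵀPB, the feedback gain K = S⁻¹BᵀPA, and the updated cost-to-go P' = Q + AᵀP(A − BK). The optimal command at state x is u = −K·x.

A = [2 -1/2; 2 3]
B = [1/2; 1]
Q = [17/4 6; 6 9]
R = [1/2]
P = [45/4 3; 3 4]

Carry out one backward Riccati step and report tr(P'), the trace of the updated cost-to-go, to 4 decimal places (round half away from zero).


36.2712

BᵀP = [8.6250 5.5000]
S = R + BᵀPB = [1/2] + [9.8125] = [10.3125]
BᵀPA = [28.2500 12.1875]
K = S⁻¹·BᵀPA = [2.7394 1.1818]
A−BK = [0.6303 -1.0909; -0.7394 1.8182]
AᵀP(A−BK) = [7.6121 -5.6364; -5.6364 15.4091]
P' = Q + AᵀP(A−BK) = [11.8621 0.3636; 0.3636 24.4091]
tr(P') = 36.2712


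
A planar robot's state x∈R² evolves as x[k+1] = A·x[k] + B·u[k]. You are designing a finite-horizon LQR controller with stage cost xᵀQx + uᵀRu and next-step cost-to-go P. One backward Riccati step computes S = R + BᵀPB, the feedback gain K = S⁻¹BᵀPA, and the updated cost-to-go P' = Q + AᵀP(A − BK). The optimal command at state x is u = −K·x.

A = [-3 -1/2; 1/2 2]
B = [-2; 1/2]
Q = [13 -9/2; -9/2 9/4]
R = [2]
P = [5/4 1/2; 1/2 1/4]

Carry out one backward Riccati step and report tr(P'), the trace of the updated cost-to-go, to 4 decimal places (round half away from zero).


18.7378

BᵀP = [-2.2500 -0.8750]
S = R + BᵀPB = [2] + [4.0625] = [6.0625]
BᵀPA = [6.3125 -0.6250]
K = S⁻¹·BᵀPA = [1.0412 -0.1031]
A−BK = [-0.9175 -0.7062; -0.0206 2.0515]
AᵀP(A−BK) = [3.2397 -0.3492; -0.3492 0.2481]
P' = Q + AᵀP(A−BK) = [16.2397 -4.8492; -4.8492 2.4981]
tr(P') = 18.7378


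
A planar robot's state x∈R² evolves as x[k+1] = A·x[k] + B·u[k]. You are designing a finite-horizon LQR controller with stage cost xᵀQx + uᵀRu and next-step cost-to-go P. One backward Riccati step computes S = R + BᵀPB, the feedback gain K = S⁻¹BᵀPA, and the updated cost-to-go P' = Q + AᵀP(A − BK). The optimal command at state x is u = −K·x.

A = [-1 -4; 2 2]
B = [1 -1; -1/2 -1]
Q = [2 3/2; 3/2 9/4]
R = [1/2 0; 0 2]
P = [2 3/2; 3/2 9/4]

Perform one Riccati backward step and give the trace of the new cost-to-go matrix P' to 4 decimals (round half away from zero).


11.2553

BᵀP = [1.2500 0.3750; -3.5000 -3.7500]
S = R + BᵀPB = [1/2 0; 0 2] + [1.0625 -1.6250; -1.6250 7.2500] = [1.5625 -1.6250; -1.6250 9.2500]
BᵀPA = [-0.5000 -4.2500; -4.0000 6.5000]
K = S⁻¹·BᵀPA = [-0.9418 -2.4339; -0.5979 0.2751]
A−BK = [-0.6561 -1.2910; 0.9312 1.0582]
AᵀP(A−BK) = [2.1376 1.8836; 1.8836 4.8677]
P' = Q + AᵀP(A−BK) = [4.1376 3.3836; 3.3836 7.1177]
tr(P') = 11.2553


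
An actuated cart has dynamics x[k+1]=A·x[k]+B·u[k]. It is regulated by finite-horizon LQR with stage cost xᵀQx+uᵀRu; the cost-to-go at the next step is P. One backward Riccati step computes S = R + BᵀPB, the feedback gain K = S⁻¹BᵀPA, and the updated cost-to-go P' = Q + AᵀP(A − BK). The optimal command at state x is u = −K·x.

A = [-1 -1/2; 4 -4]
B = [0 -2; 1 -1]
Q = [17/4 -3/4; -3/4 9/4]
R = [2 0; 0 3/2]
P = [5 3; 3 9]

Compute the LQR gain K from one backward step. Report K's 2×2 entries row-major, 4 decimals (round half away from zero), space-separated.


2.8763 -2.4588 -0.0907 0.6969

BᵀP = [3.0000 9.0000; -13.0000 -15.0000]
S = R + BᵀPB = [2 0; 0 3/2] + [9.0000 -15.0000; -15.0000 41.0000] = [11.0000 -15.0000; -15.0000 42.5000]
BᵀPA = [33.0000 -37.5000; -47.0000 66.5000]
K = S⁻¹·BᵀPA = [2.8763 -2.4588; -0.0907 0.6969]
A−BK = [-1.1814 0.8938; 1.0330 -0.8443]
AᵀP(A−BK) = [25.8186 -21.6062; -21.6062 18.7021]
P' = Q + AᵀP(A−BK) = [30.0686 -22.3562; -22.3562 20.9521]
tr(P') = 51.0206


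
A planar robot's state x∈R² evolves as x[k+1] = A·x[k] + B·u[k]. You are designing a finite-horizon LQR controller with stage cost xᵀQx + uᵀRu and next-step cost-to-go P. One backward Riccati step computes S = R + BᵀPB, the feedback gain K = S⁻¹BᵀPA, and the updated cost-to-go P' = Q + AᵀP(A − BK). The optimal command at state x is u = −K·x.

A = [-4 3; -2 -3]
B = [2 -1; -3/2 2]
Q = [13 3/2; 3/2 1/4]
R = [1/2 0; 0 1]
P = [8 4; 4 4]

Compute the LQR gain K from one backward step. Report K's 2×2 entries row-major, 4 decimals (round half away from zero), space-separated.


BᵀP = [10.0000 2.0000; 0.0000 4.0000]
S = R + BᵀPB = [1/2 0; 0 1] + [17.0000 -6.0000; -6.0000 8.0000] = [17.5000 -6.0000; -6.0000 9.0000]
BᵀPA = [-44.0000 24.0000; -8.0000 -12.0000]
K = S⁻¹·BᵀPA = [-3.6543 1.1852; -3.3251 -0.5432]
A−BK = [-0.0165 0.0864; -0.8313 -0.1358]
AᵀP(A−BK) = [20.6091 -0.1975; -0.1975 1.0370]
P' = Q + AᵀP(A−BK) = [33.6091 1.3025; 1.3025 1.2870]
tr(P') = 34.8961

-3.6543 1.1852 -3.3251 -0.5432


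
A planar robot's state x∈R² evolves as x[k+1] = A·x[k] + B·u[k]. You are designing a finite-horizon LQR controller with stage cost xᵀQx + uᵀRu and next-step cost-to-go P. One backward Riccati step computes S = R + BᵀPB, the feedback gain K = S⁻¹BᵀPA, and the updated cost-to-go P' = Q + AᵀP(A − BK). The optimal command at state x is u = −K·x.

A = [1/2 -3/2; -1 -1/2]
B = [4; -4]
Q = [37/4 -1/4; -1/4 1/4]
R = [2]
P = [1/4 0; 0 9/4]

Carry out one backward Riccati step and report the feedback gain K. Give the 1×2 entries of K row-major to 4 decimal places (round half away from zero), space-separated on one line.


0.2262 0.0714

BᵀP = [1.0000 -9.0000]
S = R + BᵀPB = [2] + [40.0000] = [42.0000]
BᵀPA = [9.5000 3.0000]
K = S⁻¹·BᵀPA = [0.2262 0.0714]
A−BK = [-0.4048 -1.7857; -0.0952 -0.2143]
AᵀP(A−BK) = [0.1637 0.2589; 0.2589 0.9107]
P' = Q + AᵀP(A−BK) = [9.4137 0.0089; 0.0089 1.1607]
tr(P') = 10.5744


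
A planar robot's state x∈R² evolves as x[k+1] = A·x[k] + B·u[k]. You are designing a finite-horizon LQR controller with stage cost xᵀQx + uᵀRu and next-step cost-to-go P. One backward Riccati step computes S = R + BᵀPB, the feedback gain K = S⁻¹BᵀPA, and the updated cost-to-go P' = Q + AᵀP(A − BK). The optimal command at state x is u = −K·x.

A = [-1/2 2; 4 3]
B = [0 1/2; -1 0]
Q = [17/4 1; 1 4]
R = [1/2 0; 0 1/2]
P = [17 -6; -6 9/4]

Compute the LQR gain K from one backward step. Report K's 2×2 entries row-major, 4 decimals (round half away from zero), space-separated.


-2.0308 0.2308 -2.1385 1.5385

BᵀP = [6.0000 -2.2500; 8.5000 -3.0000]
S = R + BᵀPB = [1/2 0; 0 1/2] + [2.2500 3.0000; 3.0000 4.2500] = [2.7500 3.0000; 3.0000 4.7500]
BᵀPA = [-12.0000 5.2500; -16.2500 8.0000]
K = S⁻¹·BᵀPA = [-2.0308 0.2308; -2.1385 1.5385]
A−BK = [0.5692 1.2308; 1.9692 3.2308]
AᵀP(A−BK) = [5.1308 -1.2308; -1.2308 2.7308]
P' = Q + AᵀP(A−BK) = [9.3808 -0.2308; -0.2308 6.7308]
tr(P') = 16.1115


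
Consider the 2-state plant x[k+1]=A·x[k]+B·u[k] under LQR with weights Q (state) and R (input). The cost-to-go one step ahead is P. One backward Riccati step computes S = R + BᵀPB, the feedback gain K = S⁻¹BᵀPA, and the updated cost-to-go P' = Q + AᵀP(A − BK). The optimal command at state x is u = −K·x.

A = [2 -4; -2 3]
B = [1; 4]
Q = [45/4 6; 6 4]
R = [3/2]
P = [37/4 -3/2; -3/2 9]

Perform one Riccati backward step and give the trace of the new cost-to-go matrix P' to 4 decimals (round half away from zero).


280.5109

BᵀP = [3.2500 34.5000]
S = R + BᵀPB = [3/2] + [141.2500] = [142.7500]
BᵀPA = [-62.5000 90.5000]
K = S⁻¹·BᵀPA = [-0.4378 0.6340]
A−BK = [2.4378 -4.6340; -0.2487 0.4641]
AᵀP(A−BK) = [57.6357 -109.3765; -109.3765 207.6252]
P' = Q + AᵀP(A−BK) = [68.8857 -103.3765; -103.3765 211.6252]
tr(P') = 280.5109


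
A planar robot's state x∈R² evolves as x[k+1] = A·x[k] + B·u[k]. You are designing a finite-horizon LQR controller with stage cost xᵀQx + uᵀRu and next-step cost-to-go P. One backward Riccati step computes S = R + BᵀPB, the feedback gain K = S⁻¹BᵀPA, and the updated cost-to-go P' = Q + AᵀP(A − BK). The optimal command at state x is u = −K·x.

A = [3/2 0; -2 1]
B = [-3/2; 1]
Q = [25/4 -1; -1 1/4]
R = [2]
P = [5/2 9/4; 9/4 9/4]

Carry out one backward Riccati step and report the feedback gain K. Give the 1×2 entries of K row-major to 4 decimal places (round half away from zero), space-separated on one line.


BᵀP = [-1.5000 -1.1250]
S = R + BᵀPB = [2] + [1.1250] = [3.1250]
BᵀPA = [0.0000 -1.1250]
K = S⁻¹·BᵀPA = [0.0000 -0.3600]
A−BK = [1.5000 -0.5400; -2.0000 1.3600]
AᵀP(A−BK) = [1.1250 -1.1250; -1.1250 1.8450]
P' = Q + AᵀP(A−BK) = [7.3750 -2.1250; -2.1250 2.0950]
tr(P') = 9.4700

0.0000 -0.3600


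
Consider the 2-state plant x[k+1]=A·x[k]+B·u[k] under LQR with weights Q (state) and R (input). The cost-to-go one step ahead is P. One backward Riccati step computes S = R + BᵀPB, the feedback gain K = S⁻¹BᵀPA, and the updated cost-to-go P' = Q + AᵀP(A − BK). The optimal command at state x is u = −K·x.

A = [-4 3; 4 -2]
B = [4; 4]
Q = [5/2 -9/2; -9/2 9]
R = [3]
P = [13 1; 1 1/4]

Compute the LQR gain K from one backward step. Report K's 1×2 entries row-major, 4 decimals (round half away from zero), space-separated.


-0.8259 0.6397

BᵀP = [56.0000 5.0000]
S = R + BᵀPB = [3] + [244.0000] = [247.0000]
BᵀPA = [-204.0000 158.0000]
K = S⁻¹·BᵀPA = [-0.8259 0.6397]
A−BK = [-0.6964 0.4413; 7.3036 -4.5587]
AᵀP(A−BK) = [11.5142 -7.5061; -7.5061 4.9312]
P' = Q + AᵀP(A−BK) = [14.0142 -12.0061; -12.0061 13.9312]
tr(P') = 27.9453


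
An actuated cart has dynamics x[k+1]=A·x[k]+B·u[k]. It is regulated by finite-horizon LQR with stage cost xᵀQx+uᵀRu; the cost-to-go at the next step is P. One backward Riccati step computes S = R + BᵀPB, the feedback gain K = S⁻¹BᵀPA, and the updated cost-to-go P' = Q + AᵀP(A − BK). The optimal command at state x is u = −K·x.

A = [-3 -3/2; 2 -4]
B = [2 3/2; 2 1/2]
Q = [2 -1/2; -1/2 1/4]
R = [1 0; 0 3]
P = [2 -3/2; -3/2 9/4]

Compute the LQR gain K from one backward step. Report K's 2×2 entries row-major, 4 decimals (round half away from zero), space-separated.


BᵀP = [1.0000 1.5000; 2.2500 -1.1250]
S = R + BᵀPB = [1 0; 0 3] + [5.0000 2.2500; 2.2500 2.8125] = [6.0000 2.2500; 2.2500 5.8125]
BᵀPA = [0.0000 -7.5000; -9.0000 1.1250]
K = S⁻¹·BᵀPA = [0.6792 -1.5472; -1.8113 0.7925]
A−BK = [-1.6415 0.4057; 1.5472 -1.3019]
AᵀP(A−BK) = [28.6981 -15.3679; -15.3679 10.0047]
P' = Q + AᵀP(A−BK) = [30.6981 -15.8679; -15.8679 10.2547]
tr(P') = 40.9528

0.6792 -1.5472 -1.8113 0.7925


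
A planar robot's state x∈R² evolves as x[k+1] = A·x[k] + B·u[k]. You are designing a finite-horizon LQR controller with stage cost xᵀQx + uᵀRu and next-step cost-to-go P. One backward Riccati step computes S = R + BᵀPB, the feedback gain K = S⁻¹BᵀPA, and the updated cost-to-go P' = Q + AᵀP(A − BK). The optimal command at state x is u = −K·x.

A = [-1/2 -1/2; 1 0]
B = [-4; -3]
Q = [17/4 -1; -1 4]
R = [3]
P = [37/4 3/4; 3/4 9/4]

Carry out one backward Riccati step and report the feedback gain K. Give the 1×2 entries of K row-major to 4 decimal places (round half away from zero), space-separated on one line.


0.0522 0.1037

BᵀP = [-39.2500 -9.7500]
S = R + BᵀPB = [3] + [186.2500] = [189.2500]
BᵀPA = [9.8750 19.6250]
K = S⁻¹·BᵀPA = [0.0522 0.1037]
A−BK = [-0.2913 -0.0852; 1.1565 0.3111]
AᵀP(A−BK) = [3.2972 0.9135; 0.9135 0.2774]
P' = Q + AᵀP(A−BK) = [7.5472 -0.0865; -0.0865 4.2774]
tr(P') = 11.8246


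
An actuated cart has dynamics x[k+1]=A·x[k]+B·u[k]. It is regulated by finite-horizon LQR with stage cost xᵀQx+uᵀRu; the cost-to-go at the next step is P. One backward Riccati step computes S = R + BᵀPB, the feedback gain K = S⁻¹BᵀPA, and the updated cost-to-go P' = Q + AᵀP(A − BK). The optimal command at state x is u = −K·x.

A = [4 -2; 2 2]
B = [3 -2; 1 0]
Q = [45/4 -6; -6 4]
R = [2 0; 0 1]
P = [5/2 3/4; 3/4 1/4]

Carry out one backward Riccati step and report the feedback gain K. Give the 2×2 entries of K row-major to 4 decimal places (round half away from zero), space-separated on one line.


0.7778 -0.2222 -0.9242 0.3030

BᵀP = [8.2500 2.5000; -5.0000 -1.5000]
S = R + BᵀPB = [2 0; 0 1] + [27.2500 -16.5000; -16.5000 10.0000] = [29.2500 -16.5000; -16.5000 11.0000]
BᵀPA = [38.0000 -11.5000; -23.0000 7.0000]
K = S⁻¹·BᵀPA = [0.7778 -0.2222; -0.9242 0.3030]
A−BK = [-0.1818 -0.7273; 1.2222 2.2222]
AᵀP(A−BK) = [2.1869 -0.5859; -0.5859 0.3232]
P' = Q + AᵀP(A−BK) = [13.4369 -6.5859; -6.5859 4.3232]
tr(P') = 17.7601


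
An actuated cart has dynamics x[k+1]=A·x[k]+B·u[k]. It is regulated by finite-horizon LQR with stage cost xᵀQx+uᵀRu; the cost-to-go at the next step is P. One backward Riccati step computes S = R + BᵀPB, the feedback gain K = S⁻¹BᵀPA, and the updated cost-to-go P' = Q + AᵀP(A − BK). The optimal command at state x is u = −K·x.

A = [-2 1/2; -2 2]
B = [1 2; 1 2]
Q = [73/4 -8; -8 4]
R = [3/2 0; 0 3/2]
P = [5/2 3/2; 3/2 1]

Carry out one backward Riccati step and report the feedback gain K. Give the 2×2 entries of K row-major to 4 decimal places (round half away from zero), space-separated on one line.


BᵀP = [4.0000 2.5000; 8.0000 5.0000]
S = R + BᵀPB = [3/2 0; 0 3/2] + [6.5000 13.0000; 13.0000 26.0000] = [8.0000 13.0000; 13.0000 27.5000]
BᵀPA = [-13.0000 7.0000; -26.0000 14.0000]
K = S⁻¹·BᵀPA = [-0.3824 0.2059; -0.7647 0.4118]
A−BK = [-0.0882 -0.5294; -0.0882 0.9706]
AᵀP(A−BK) = [1.1471 -0.6176; -0.6176 0.4191]
P' = Q + AᵀP(A−BK) = [19.3971 -8.6176; -8.6176 4.4191]
tr(P') = 23.8162

-0.3824 0.2059 -0.7647 0.4118


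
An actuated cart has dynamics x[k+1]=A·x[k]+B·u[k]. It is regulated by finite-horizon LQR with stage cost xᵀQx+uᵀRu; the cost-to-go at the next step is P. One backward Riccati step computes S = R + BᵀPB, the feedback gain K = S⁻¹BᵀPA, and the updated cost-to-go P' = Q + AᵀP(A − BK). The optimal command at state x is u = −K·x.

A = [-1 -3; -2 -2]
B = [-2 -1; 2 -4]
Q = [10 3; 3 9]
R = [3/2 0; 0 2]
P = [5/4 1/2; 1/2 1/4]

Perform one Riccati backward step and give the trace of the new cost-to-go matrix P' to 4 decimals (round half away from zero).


22.4747

BᵀP = [-1.5000 -0.5000; -3.2500 -1.5000]
S = R + BᵀPB = [3/2 0; 0 2] + [2.0000 3.5000; 3.5000 9.2500] = [3.5000 3.5000; 3.5000 11.2500]
BᵀPA = [2.5000 5.5000; 6.2500 12.7500]
K = S⁻¹·BᵀPA = [0.2304 0.6359; 0.4839 0.9355]
A−BK = [-0.0553 -0.7926; -0.5253 0.4700]
AᵀP(A−BK) = [0.6498 1.3134; 1.3134 2.8249]
P' = Q + AᵀP(A−BK) = [10.6498 4.3134; 4.3134 11.8249]
tr(P') = 22.4747


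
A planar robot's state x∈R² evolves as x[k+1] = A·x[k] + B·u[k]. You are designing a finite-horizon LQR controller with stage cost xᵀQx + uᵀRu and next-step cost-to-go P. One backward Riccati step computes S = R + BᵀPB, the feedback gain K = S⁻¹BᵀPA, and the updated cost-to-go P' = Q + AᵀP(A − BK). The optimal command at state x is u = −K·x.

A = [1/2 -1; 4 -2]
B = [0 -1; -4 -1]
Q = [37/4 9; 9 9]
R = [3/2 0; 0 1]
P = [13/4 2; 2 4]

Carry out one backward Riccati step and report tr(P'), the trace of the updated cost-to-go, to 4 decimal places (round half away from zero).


20.4983

BᵀP = [-8.0000 -16.0000; -5.2500 -6.0000]
S = R + BᵀPB = [3/2 0; 0 1] + [64.0000 24.0000; 24.0000 11.2500] = [65.5000 24.0000; 24.0000 12.2500]
BᵀPA = [-68.0000 40.0000; -26.6250 17.2500]
K = S⁻¹·BᵀPA = [-0.8570 0.3357; -0.4945 0.7504]
A−BK = [0.0055 -0.2496; 0.0776 0.0933]
AᵀP(A−BK) = [1.3720 -0.8158; -0.8158 0.8763]
P' = Q + AᵀP(A−BK) = [10.6220 8.1842; 8.1842 9.8763]
tr(P') = 20.4983


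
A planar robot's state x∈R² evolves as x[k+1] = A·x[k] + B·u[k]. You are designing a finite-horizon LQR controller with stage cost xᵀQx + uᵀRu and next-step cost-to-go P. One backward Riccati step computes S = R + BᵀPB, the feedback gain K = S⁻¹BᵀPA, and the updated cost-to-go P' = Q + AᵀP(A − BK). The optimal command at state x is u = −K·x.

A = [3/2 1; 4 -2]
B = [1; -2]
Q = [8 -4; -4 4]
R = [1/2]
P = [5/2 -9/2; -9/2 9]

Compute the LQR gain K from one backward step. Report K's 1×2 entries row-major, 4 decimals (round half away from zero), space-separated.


BᵀP = [11.5000 -22.5000]
S = R + BᵀPB = [1/2] + [56.5000] = [57.0000]
BᵀPA = [-72.7500 56.5000]
K = S⁻¹·BᵀPA = [-1.2763 0.9912]
A−BK = [2.7763 0.0088; 1.4474 -0.0175]
AᵀP(A−BK) = [2.7730 -0.6382; -0.6382 0.4956]
P' = Q + AᵀP(A−BK) = [10.7730 -4.6382; -4.6382 4.4956]
tr(P') = 15.2686

-1.2763 0.9912


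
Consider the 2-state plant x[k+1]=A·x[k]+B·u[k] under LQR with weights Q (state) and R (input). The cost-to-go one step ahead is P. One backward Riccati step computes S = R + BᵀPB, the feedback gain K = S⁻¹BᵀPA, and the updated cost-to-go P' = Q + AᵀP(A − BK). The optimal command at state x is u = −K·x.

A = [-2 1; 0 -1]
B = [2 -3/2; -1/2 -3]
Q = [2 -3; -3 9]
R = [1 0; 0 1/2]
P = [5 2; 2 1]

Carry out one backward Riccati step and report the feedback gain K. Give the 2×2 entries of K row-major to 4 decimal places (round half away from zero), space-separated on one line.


-0.5355 0.3584 0.3651 0.0284

BᵀP = [9.0000 3.5000; -13.5000 -6.0000]
S = R + BᵀPB = [1 0; 0 1/2] + [16.2500 -24.0000; -24.0000 38.2500] = [17.2500 -24.0000; -24.0000 38.7500]
BᵀPA = [-18.0000 5.5000; 27.0000 -7.5000]
K = S⁻¹·BᵀPA = [-0.5355 0.3584; 0.3651 0.0284]
A−BK = [-0.3813 0.3259; 0.8276 -0.7356]
AᵀP(A−BK) = [0.5030 -0.3164; -0.3164 0.2421]
P' = Q + AᵀP(A−BK) = [2.5030 -3.3164; -3.3164 9.2421]
tr(P') = 11.7451


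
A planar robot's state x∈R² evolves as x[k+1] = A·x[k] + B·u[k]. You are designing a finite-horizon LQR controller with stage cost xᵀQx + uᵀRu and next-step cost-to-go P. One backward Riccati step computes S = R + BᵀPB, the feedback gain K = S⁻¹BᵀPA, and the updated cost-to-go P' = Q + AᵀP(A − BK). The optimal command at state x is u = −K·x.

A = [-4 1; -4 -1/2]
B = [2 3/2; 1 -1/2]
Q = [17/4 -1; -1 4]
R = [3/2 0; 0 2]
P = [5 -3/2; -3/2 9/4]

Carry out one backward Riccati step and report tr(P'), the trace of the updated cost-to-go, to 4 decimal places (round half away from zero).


21.0999

BᵀP = [8.5000 -0.7500; 8.2500 -3.3750]
S = R + BᵀPB = [3/2 0; 0 2] + [16.2500 13.1250; 13.1250 14.0625] = [17.7500 13.1250; 13.1250 16.0625]
BᵀPA = [-31.0000 8.8750; -19.5000 9.9375]
K = S⁻¹·BᵀPA = [-2.1446 0.1074; 0.5384 0.5309]
A−BK = [-0.5184 -0.0112; -1.5863 -0.3420]
AᵀP(A−BK) = [12.0166 1.1831; 1.1831 0.8333]
P' = Q + AᵀP(A−BK) = [16.2666 0.1831; 0.1831 4.8333]
tr(P') = 21.0999


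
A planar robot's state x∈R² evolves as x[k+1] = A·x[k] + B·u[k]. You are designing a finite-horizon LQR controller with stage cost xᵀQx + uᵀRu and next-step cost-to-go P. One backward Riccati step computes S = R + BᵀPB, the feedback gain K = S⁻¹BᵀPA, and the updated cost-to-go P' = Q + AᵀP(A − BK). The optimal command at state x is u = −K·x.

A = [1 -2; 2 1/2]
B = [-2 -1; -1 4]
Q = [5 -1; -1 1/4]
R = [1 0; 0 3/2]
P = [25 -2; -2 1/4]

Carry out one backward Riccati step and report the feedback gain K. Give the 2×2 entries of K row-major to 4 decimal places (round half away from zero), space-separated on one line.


-0.4964 0.8136 0.0919 0.3493

BᵀP = [-48.0000 3.7500; -33.0000 3.0000]
S = R + BᵀPB = [1 0; 0 3/2] + [92.2500 63.0000; 63.0000 45.0000] = [93.2500 63.0000; 63.0000 46.5000]
BᵀPA = [-40.5000 97.8750; -27.0000 67.5000]
K = S⁻¹·BᵀPA = [-0.4964 0.8136; 0.0919 0.3493]
A−BK = [0.0991 -0.0235; 1.1359 -0.0838]
AᵀP(A−BK) = [0.3769 -0.3677; -0.3677 0.8527]
P' = Q + AᵀP(A−BK) = [5.3769 -1.3677; -1.3677 1.1027]
tr(P') = 6.4796


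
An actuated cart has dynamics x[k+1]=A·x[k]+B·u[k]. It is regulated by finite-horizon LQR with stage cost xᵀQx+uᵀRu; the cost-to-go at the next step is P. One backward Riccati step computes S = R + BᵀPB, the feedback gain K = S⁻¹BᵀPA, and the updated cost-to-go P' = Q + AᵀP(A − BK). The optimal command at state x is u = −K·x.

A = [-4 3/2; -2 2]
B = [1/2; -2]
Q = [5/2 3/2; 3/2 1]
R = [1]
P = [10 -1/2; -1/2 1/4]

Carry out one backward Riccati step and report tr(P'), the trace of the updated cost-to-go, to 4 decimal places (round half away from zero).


74.7273

BᵀP = [6.0000 -0.7500]
S = R + BᵀPB = [1] + [4.5000] = [5.5000]
BᵀPA = [-22.5000 7.5000]
K = S⁻¹·BᵀPA = [-4.0909 1.3636]
A−BK = [-1.9545 0.8182; -10.1818 4.7273]
AᵀP(A−BK) = [60.9545 -24.8182; -24.8182 10.2727]
P' = Q + AᵀP(A−BK) = [63.4545 -23.3182; -23.3182 11.2727]
tr(P') = 74.7273
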